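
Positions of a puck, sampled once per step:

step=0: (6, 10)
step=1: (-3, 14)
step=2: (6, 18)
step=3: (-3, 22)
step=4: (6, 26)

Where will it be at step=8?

(6, 42)

First: cycles through 6, -3 every 2 steps. Step 8 lands at position 0 of the cycle → 6.
Second: linear, +4 per step → 42 at step 8.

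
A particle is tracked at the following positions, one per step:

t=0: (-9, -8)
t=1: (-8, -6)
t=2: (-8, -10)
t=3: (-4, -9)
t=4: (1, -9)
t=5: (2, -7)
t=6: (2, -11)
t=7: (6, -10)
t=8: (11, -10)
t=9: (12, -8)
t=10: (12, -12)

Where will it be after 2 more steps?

(21, -11)

The moves between consecutive positions are (+1, +2), (+0, -4), (+4, +1), (+5, +0), (+1, +2), (+0, -4), (+4, +1), (+5, +0), (+1, +2), (+0, -4); they repeat the 4-cycle [(+1, +2), (+0, -4), (+4, +1), (+5, +0)].
step 11: apply (+4, +1) → (16, -11)
step 12: apply (+5, +0) → (21, -11)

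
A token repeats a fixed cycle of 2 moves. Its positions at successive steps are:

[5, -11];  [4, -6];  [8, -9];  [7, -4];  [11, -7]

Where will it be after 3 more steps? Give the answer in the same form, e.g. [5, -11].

Differencing gives [-1, +5], [+4, -3], [-1, +5], [+4, -3]. This is the pattern [-1, +5], [+4, -3] repeated.
step 5: apply [-1, +5] → [10, -2]
step 6: apply [+4, -3] → [14, -5]
step 7: apply [-1, +5] → [13, 0]

[13, 0]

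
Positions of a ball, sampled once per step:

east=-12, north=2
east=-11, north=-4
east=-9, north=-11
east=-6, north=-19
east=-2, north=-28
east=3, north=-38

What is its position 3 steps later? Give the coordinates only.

Taking differences between consecutive positions: (+1, -6), (+2, -7), (+3, -8), (+4, -9), (+5, -10). These grow by (+1, -1) each step.
step 6: east=3, north=-38 + (+6, -11) → east=9, north=-49
step 7: east=9, north=-49 + (+7, -12) → east=16, north=-61
step 8: east=16, north=-61 + (+8, -13) → east=24, north=-74

east=24, north=-74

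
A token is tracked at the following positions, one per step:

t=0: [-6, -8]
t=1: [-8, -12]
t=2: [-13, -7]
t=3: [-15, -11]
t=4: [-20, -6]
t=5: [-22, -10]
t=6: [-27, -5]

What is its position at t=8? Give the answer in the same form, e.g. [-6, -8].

[-34, -4]

The moves between consecutive positions are [-2, -4], [-5, +5], [-2, -4], [-5, +5], [-2, -4], [-5, +5]; they repeat the 2-cycle [[-2, -4], [-5, +5]].
step 7: apply [-2, -4] → [-29, -9]
step 8: apply [-5, +5] → [-34, -4]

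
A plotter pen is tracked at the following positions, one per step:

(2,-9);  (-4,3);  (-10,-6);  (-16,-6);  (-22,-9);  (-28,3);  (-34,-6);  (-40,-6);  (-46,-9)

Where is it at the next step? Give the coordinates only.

(-52,3)

First: linear, -6 per step → -52 at step 9.
Second: cycles through -9, 3, -6, -6 every 4 steps. Step 9 lands at position 1 of the cycle → 3.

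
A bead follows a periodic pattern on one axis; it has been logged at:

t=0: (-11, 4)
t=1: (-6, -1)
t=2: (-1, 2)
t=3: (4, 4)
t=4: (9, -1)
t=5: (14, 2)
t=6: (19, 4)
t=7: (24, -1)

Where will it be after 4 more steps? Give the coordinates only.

The first coordinate changes by +5 each step, so at step 11 it is -11 + 11·(5) = 44.
The second coordinate repeats the cycle [4, -1, 2] with period 3; step 11 mod 3 = 2, giving 2.

(44, 2)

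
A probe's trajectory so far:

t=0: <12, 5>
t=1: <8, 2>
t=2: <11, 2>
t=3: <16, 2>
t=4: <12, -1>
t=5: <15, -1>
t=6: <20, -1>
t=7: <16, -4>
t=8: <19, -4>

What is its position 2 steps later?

<20, -7>

The moves between consecutive positions are <-4, -3>, <+3, +0>, <+5, +0>, <-4, -3>, <+3, +0>, <+5, +0>, <-4, -3>, <+3, +0>; they repeat the 3-cycle [<-4, -3>, <+3, +0>, <+5, +0>].
step 9: apply <+5, +0> → <24, -4>
step 10: apply <-4, -3> → <20, -7>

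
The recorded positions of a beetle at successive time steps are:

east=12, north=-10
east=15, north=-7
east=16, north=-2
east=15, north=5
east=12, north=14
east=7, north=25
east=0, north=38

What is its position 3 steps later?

First differences are (+3, +3), (+1, +5), (-1, +7), (-3, +9), (-5, +11), (-7, +13); their common second difference is (-2, +2) (constant acceleration).
step 7: east=0, north=38 + (-9, +15) → east=-9, north=53
step 8: east=-9, north=53 + (-11, +17) → east=-20, north=70
step 9: east=-20, north=70 + (-13, +19) → east=-33, north=89

east=-33, north=89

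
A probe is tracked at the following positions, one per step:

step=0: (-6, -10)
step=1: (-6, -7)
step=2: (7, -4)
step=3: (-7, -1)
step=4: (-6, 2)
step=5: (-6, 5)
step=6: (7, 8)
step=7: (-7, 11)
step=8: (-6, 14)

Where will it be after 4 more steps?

The first coordinate repeats the cycle [-6, -6, 7, -7] with period 4; step 12 mod 4 = 0, giving -6.
The second coordinate changes by +3 each step, so at step 12 it is -10 + 12·(3) = 26.

(-6, 26)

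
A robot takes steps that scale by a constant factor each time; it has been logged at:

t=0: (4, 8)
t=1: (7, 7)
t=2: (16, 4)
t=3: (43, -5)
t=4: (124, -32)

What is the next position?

(367, -113)

The jumps are (+3, -1), (+9, -3), (+27, -9), (+81, -27) — a geometric progression with ratio 3.
step 5: (124, -32) + (+243, -81) → (367, -113)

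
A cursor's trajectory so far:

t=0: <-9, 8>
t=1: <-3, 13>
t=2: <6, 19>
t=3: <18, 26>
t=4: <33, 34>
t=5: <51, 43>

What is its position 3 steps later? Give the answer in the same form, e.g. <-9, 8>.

Successive displacements: <+6, +5>, <+9, +6>, <+12, +7>, <+15, +8>, <+18, +9> — each changes by <+3, +1>.
step 6: <51, 43> + <+21, +10> → <72, 53>
step 7: <72, 53> + <+24, +11> → <96, 64>
step 8: <96, 64> + <+27, +12> → <123, 76>

<123, 76>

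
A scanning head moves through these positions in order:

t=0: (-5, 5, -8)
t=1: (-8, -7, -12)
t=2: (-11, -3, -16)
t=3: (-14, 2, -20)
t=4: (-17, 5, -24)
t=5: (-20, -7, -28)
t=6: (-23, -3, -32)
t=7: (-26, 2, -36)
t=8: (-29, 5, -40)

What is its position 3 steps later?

The first coordinate changes by -3 each step, so at step 11 it is -5 + 11·(-3) = -38.
The second coordinate repeats the cycle [5, -7, -3, 2] with period 4; step 11 mod 4 = 3, giving 2.
The third coordinate changes by -4 each step, so at step 11 it is -8 + 11·(-4) = -52.

(-38, 2, -52)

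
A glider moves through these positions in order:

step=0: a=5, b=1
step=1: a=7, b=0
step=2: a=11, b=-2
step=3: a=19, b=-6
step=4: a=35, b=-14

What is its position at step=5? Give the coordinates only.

a=67, b=-30

The jumps are (+2,-1), (+4,-2), (+8,-4), (+16,-8) — a geometric progression with ratio 2.
step 5: a=35, b=-14 + (+32,-16) → a=67, b=-30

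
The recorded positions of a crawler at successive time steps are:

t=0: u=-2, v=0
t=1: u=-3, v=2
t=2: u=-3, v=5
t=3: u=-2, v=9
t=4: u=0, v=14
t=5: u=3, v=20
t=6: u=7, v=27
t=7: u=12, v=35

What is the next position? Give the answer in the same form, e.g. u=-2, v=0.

Taking differences between consecutive positions: (-1,+2), (+0,+3), (+1,+4), (+2,+5), (+3,+6), (+4,+7), (+5,+8). These grow by (+1,+1) each step.
step 8: u=12, v=35 + (+6,+9) → u=18, v=44

u=18, v=44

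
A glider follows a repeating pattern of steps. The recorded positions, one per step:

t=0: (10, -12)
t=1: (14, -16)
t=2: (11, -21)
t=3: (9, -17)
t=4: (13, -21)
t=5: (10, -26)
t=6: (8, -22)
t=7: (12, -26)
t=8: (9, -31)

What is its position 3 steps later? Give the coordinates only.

(8, -36)

Differencing gives (+4, -4), (-3, -5), (-2, +4), (+4, -4), (-3, -5), (-2, +4), (+4, -4), (-3, -5). This is the pattern (+4, -4), (-3, -5), (-2, +4) repeated.
step 9: apply (-2, +4) → (7, -27)
step 10: apply (+4, -4) → (11, -31)
step 11: apply (-3, -5) → (8, -36)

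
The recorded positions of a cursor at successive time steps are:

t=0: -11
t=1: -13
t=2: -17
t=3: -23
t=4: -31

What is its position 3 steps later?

Successive displacements: -2, -4, -6, -8 — each changes by -2.
step 5: -31 − 10 → -41
step 6: -41 − 12 → -53
step 7: -53 − 14 → -67

-67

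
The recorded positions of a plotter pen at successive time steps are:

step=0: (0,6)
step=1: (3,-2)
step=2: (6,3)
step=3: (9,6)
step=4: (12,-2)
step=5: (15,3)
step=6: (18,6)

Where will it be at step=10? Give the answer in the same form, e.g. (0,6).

First: linear, +3 per step → 30 at step 10.
Second: cycles through 6, -2, 3 every 3 steps. Step 10 lands at position 1 of the cycle → -2.

(30,-2)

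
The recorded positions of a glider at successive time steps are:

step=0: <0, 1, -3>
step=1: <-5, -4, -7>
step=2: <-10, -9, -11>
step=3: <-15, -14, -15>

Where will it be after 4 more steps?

<-35, -34, -31>

The position changes by <-5, -5, -4> every step.
step 4: <-15, -14, -15> + <-5, -5, -4> → <-20, -19, -19>
step 5: <-20, -19, -19> + <-5, -5, -4> → <-25, -24, -23>
step 6: <-25, -24, -23> + <-5, -5, -4> → <-30, -29, -27>
step 7: <-30, -29, -27> + <-5, -5, -4> → <-35, -34, -31>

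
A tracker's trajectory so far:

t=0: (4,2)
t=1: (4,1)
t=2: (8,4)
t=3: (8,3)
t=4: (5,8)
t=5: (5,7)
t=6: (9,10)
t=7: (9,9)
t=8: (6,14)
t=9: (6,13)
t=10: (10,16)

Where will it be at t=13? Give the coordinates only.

Step-to-step displacements: (+0,-1), (+4,+3), (+0,-1), (-3,+5), (+0,-1), (+4,+3), (+0,-1), (-3,+5), (+0,-1), (+4,+3) — a repeating cycle of length 4.
step 11: apply (+0,-1) → (10,15)
step 12: apply (-3,+5) → (7,20)
step 13: apply (+0,-1) → (7,19)

(7,19)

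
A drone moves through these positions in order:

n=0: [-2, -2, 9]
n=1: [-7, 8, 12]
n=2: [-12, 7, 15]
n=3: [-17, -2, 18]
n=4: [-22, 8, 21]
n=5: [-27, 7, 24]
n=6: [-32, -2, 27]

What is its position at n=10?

[-52, 8, 39]

First: linear, -5 per step → -52 at step 10.
Second: cycles through -2, 8, 7 every 3 steps. Step 10 lands at position 1 of the cycle → 8.
Third: linear, +3 per step → 39 at step 10.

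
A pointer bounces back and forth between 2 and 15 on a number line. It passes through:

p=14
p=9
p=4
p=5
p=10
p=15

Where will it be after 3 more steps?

p=4

The value reflects between 2 and 15, moving 5 per step.
  step 6: 15 → 10
  step 7: 10 → 5
  step 8: 5 → 4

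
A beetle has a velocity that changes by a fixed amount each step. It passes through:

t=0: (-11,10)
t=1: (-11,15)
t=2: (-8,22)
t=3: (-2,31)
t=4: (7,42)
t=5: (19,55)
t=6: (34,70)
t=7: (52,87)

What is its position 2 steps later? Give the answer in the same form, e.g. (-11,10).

Successive displacements: (+0,+5), (+3,+7), (+6,+9), (+9,+11), (+12,+13), (+15,+15), (+18,+17) — each changes by (+3,+2).
step 8: (52,87) + (+21,+19) → (73,106)
step 9: (73,106) + (+24,+21) → (97,127)

(97,127)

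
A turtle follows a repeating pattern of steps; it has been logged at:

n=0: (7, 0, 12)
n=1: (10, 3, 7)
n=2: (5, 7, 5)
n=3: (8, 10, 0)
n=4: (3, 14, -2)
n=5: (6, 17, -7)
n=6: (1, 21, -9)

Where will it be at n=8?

(-1, 28, -16)

Differencing gives (+3, +3, -5), (-5, +4, -2), (+3, +3, -5), (-5, +4, -2), (+3, +3, -5), (-5, +4, -2). This is the pattern (+3, +3, -5), (-5, +4, -2) repeated.
step 7: apply (+3, +3, -5) → (4, 24, -14)
step 8: apply (-5, +4, -2) → (-1, 28, -16)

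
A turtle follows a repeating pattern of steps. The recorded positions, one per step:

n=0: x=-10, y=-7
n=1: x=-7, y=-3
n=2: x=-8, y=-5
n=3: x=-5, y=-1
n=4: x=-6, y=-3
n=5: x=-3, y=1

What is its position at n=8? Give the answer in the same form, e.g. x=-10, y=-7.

x=-2, y=1

Differencing gives (+3, +4), (-1, -2), (+3, +4), (-1, -2), (+3, +4). This is the pattern (+3, +4), (-1, -2) repeated.
step 6: apply (-1, -2) → x=-4, y=-1
step 7: apply (+3, +4) → x=-1, y=3
step 8: apply (-1, -2) → x=-2, y=1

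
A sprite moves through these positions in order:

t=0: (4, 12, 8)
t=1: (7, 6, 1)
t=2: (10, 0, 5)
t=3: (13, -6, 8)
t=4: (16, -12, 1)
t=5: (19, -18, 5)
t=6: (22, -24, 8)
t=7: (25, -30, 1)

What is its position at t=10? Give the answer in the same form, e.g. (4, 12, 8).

First: linear, +3 per step → 34 at step 10.
Second: linear, -6 per step → -48 at step 10.
Third: cycles through 8, 1, 5 every 3 steps. Step 10 lands at position 1 of the cycle → 1.

(34, -48, 1)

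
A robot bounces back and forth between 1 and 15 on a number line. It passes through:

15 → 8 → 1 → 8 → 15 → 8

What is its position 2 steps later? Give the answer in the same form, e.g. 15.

The value travels 7 per step and bounces off the walls at 1 and 15.
  step 6: 8 → 1
  step 7: 1 → 8

8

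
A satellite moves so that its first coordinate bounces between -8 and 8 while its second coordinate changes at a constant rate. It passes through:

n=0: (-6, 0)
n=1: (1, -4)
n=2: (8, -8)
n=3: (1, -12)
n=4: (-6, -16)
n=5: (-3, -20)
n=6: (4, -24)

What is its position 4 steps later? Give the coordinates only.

(0, -40)

The first coordinate reflects between -8 and 8, moving 7 per step.
  step 7: 4 → 5
  step 8: 5 → -2
  step 9: -2 → -7
  step 10: -7 → 0
The second coordinate changes by -4 each step: at step 10 it is -40.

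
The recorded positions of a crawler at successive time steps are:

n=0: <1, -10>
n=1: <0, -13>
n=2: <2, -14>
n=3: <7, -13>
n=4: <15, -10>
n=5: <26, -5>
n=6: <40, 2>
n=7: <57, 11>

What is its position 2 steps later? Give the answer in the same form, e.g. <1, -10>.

Successive displacements: <-1, -3>, <+2, -1>, <+5, +1>, <+8, +3>, <+11, +5>, <+14, +7>, <+17, +9> — each changes by <+3, +2>.
step 8: <57, 11> + <+20, +11> → <77, 22>
step 9: <77, 22> + <+23, +13> → <100, 35>

<100, 35>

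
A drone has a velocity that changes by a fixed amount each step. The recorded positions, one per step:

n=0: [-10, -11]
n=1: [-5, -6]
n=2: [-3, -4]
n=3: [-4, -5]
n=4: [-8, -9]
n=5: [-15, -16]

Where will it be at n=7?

[-38, -39]

Successive displacements: [+5, +5], [+2, +2], [-1, -1], [-4, -4], [-7, -7] — each changes by [-3, -3].
step 6: [-15, -16] + [-10, -10] → [-25, -26]
step 7: [-25, -26] + [-13, -13] → [-38, -39]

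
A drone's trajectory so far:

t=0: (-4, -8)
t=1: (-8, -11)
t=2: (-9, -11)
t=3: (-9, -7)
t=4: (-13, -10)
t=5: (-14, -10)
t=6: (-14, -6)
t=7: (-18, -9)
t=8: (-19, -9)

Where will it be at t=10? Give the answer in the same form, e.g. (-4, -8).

The moves between consecutive positions are (-4, -3), (-1, +0), (+0, +4), (-4, -3), (-1, +0), (+0, +4), (-4, -3), (-1, +0); they repeat the 3-cycle [(-4, -3), (-1, +0), (+0, +4)].
step 9: apply (+0, +4) → (-19, -5)
step 10: apply (-4, -3) → (-23, -8)

(-23, -8)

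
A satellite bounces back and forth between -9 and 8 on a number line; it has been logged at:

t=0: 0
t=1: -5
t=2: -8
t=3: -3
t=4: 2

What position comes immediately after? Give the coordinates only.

The value travels 5 per step and bounces off the walls at -9 and 8.
  step 5: 2 → 7

7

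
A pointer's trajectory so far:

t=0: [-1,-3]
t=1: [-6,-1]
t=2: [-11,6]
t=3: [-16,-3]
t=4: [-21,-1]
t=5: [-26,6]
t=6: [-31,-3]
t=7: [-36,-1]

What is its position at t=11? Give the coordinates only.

[-56,6]

The first coordinate changes by -5 each step, so at step 11 it is -1 + 11·(-5) = -56.
The second coordinate repeats the cycle [-3, -1, 6] with period 3; step 11 mod 3 = 2, giving 6.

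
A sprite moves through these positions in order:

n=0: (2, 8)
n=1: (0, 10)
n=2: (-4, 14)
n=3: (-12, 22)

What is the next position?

Consecutive displacements (-2, +2), (-4, +4), (-8, +8) scale by a factor of 2 each step.
step 4: (-12, 22) + (-16, +16) → (-28, 38)

(-28, 38)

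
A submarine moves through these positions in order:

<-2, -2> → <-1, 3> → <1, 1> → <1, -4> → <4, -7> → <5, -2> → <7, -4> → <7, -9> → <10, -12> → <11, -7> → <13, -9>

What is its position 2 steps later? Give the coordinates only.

<16, -17>

Differencing gives <+1, +5>, <+2, -2>, <+0, -5>, <+3, -3>, <+1, +5>, <+2, -2>, <+0, -5>, <+3, -3>, <+1, +5>, <+2, -2>. This is the pattern <+1, +5>, <+2, -2>, <+0, -5>, <+3, -3> repeated.
step 11: apply <+0, -5> → <13, -14>
step 12: apply <+3, -3> → <16, -17>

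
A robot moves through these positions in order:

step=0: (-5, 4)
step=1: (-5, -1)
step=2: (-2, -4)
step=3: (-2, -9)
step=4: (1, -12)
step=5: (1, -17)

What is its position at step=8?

(7, -28)

The moves between consecutive positions are (+0, -5), (+3, -3), (+0, -5), (+3, -3), (+0, -5); they repeat the 2-cycle [(+0, -5), (+3, -3)].
step 6: apply (+3, -3) → (4, -20)
step 7: apply (+0, -5) → (4, -25)
step 8: apply (+3, -3) → (7, -28)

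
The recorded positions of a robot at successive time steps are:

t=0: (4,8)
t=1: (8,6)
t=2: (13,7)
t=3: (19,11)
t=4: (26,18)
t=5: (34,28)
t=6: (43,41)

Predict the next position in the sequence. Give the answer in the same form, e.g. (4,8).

(53,57)

Successive displacements: (+4,-2), (+5,+1), (+6,+4), (+7,+7), (+8,+10), (+9,+13) — each changes by (+1,+3).
step 7: (43,41) + (+10,+16) → (53,57)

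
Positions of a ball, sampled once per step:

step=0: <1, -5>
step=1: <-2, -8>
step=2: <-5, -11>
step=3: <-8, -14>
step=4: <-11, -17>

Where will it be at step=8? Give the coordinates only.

The position changes by <-3, -3> every step.
step 5: <-11, -17> + <-3, -3> → <-14, -20>
step 6: <-14, -20> + <-3, -3> → <-17, -23>
step 7: <-17, -23> + <-3, -3> → <-20, -26>
step 8: <-20, -26> + <-3, -3> → <-23, -29>

<-23, -29>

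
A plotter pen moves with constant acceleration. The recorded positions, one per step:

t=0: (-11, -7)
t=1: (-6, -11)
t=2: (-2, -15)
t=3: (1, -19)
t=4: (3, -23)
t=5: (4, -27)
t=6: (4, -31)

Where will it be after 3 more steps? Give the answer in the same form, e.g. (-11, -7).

Successive displacements: (+5, -4), (+4, -4), (+3, -4), (+2, -4), (+1, -4), (+0, -4) — each changes by (-1, +0).
step 7: (4, -31) + (-1, -4) → (3, -35)
step 8: (3, -35) + (-2, -4) → (1, -39)
step 9: (1, -39) + (-3, -4) → (-2, -43)

(-2, -43)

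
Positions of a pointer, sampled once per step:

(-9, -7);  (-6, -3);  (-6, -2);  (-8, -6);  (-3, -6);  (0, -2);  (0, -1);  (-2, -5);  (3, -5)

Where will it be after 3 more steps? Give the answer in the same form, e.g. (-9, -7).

(4, -4)

Differencing gives (+3, +4), (+0, +1), (-2, -4), (+5, +0), (+3, +4), (+0, +1), (-2, -4), (+5, +0). This is the pattern (+3, +4), (+0, +1), (-2, -4), (+5, +0) repeated.
step 9: apply (+3, +4) → (6, -1)
step 10: apply (+0, +1) → (6, 0)
step 11: apply (-2, -4) → (4, -4)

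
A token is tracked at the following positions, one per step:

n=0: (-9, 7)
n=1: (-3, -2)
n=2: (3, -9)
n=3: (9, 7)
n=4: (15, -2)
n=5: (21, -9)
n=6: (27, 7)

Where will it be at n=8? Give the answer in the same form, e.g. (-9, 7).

The first coordinate changes by +6 each step, so at step 8 it is -9 + 8·(6) = 39.
The second coordinate repeats the cycle [7, -2, -9] with period 3; step 8 mod 3 = 2, giving -9.

(39, -9)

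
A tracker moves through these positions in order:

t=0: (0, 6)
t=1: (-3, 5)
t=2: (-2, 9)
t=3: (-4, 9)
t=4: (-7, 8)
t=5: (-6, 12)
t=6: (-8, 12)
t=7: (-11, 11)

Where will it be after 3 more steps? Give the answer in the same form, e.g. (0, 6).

(-15, 14)

Step-to-step displacements: (-3, -1), (+1, +4), (-2, +0), (-3, -1), (+1, +4), (-2, +0), (-3, -1) — a repeating cycle of length 3.
step 8: apply (+1, +4) → (-10, 15)
step 9: apply (-2, +0) → (-12, 15)
step 10: apply (-3, -1) → (-15, 14)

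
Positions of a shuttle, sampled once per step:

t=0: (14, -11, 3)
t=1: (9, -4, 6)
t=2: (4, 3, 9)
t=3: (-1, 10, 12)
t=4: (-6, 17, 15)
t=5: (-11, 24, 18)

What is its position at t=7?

(-21, 38, 24)

The position changes by (-5, +7, +3) every step.
step 6: (-11, 24, 18) + (-5, +7, +3) → (-16, 31, 21)
step 7: (-16, 31, 21) + (-5, +7, +3) → (-21, 38, 24)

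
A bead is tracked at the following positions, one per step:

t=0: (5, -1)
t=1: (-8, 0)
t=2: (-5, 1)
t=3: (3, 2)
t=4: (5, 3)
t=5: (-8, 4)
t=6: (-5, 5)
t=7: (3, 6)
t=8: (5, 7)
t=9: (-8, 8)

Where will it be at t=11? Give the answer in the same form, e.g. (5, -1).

The first coordinate repeats the cycle [5, -8, -5, 3] with period 4; step 11 mod 4 = 3, giving 3.
The second coordinate changes by +1 each step, so at step 11 it is -1 + 11·(1) = 10.

(3, 10)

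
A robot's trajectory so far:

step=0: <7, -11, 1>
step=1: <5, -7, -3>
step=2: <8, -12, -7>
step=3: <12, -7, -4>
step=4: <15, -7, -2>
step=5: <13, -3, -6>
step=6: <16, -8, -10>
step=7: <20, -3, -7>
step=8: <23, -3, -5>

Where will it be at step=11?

<28, 1, -10>

Differencing gives <-2, +4, -4>, <+3, -5, -4>, <+4, +5, +3>, <+3, +0, +2>, <-2, +4, -4>, <+3, -5, -4>, <+4, +5, +3>, <+3, +0, +2>. This is the pattern <-2, +4, -4>, <+3, -5, -4>, <+4, +5, +3>, <+3, +0, +2> repeated.
step 9: apply <-2, +4, -4> → <21, 1, -9>
step 10: apply <+3, -5, -4> → <24, -4, -13>
step 11: apply <+4, +5, +3> → <28, 1, -10>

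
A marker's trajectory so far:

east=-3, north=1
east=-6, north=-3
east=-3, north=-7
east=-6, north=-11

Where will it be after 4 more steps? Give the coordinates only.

east=-6, north=-27

East: cycles through -3, -6 every 2 steps. Step 7 lands at position 1 of the cycle → -6.
North: linear, -4 per step → -27 at step 7.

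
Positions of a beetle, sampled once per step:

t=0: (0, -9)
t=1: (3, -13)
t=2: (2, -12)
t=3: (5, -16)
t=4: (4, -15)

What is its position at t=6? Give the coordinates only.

Step-to-step displacements: (+3, -4), (-1, +1), (+3, -4), (-1, +1) — a repeating cycle of length 2.
step 5: apply (+3, -4) → (7, -19)
step 6: apply (-1, +1) → (6, -18)

(6, -18)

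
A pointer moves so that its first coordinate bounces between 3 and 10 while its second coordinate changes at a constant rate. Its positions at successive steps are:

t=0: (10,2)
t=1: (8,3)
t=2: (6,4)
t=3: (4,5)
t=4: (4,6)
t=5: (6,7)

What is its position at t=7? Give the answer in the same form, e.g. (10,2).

(10,9)

The first coordinate travels 2 per step and bounces off the walls at 3 and 10.
  step 6: 6 → 8
  step 7: 8 → 10
The second coordinate changes by +1 each step: at step 7 it is 9.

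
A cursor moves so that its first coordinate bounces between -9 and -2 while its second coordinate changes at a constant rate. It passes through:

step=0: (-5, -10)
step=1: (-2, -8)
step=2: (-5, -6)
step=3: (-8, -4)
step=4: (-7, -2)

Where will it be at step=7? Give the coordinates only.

(-6, 4)

The first coordinate travels 3 per step and bounces off the walls at -9 and -2.
  step 5: -7 → -4
  step 6: -4 → -3
  step 7: -3 → -6
The second coordinate changes by +2 each step: at step 7 it is 4.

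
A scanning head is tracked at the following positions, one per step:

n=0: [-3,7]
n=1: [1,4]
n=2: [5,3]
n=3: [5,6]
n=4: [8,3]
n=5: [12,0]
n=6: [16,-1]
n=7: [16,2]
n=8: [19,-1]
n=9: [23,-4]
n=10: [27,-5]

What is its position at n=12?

Step-to-step displacements: [+4,-3], [+4,-1], [+0,+3], [+3,-3], [+4,-3], [+4,-1], [+0,+3], [+3,-3], [+4,-3], [+4,-1] — a repeating cycle of length 4.
step 11: apply [+0,+3] → [27,-2]
step 12: apply [+3,-3] → [30,-5]

[30,-5]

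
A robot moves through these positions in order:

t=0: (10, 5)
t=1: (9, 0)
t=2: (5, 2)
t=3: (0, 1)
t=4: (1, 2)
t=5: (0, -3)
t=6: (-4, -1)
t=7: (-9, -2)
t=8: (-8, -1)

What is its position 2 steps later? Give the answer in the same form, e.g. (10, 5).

(-13, -4)

Differencing gives (-1, -5), (-4, +2), (-5, -1), (+1, +1), (-1, -5), (-4, +2), (-5, -1), (+1, +1). This is the pattern (-1, -5), (-4, +2), (-5, -1), (+1, +1) repeated.
step 9: apply (-1, -5) → (-9, -6)
step 10: apply (-4, +2) → (-13, -4)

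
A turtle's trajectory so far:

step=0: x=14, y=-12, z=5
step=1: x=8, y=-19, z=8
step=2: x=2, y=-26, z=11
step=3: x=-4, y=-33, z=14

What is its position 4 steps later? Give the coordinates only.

The position changes by (-6, -7, +3) every step.
step 4: x=-4, y=-33, z=14 + (-6, -7, +3) → x=-10, y=-40, z=17
step 5: x=-10, y=-40, z=17 + (-6, -7, +3) → x=-16, y=-47, z=20
step 6: x=-16, y=-47, z=20 + (-6, -7, +3) → x=-22, y=-54, z=23
step 7: x=-22, y=-54, z=23 + (-6, -7, +3) → x=-28, y=-61, z=26

x=-28, y=-61, z=26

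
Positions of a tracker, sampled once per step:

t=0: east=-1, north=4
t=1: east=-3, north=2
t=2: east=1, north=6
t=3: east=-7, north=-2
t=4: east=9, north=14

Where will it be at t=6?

Consecutive displacements (-2, -2), (+4, +4), (-8, -8), (+16, +16) scale by a factor of -2 each step.
step 5: east=9, north=14 + (-32, -32) → east=-23, north=-18
step 6: east=-23, north=-18 + (+64, +64) → east=41, north=46

east=41, north=46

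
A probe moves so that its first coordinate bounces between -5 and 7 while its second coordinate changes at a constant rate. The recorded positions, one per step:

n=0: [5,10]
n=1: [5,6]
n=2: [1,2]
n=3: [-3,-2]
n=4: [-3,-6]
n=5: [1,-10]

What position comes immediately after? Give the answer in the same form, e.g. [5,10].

The first coordinate reflects between -5 and 7, moving 4 per step.
  step 6: 1 → 5
The second coordinate changes by -4 each step: at step 6 it is -14.

[5,-14]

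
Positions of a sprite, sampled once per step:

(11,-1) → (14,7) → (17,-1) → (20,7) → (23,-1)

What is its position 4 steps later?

(35,-1)

The first coordinate changes by +3 each step, so at step 8 it is 11 + 8·(3) = 35.
The second coordinate repeats the cycle [-1, 7] with period 2; step 8 mod 2 = 0, giving -1.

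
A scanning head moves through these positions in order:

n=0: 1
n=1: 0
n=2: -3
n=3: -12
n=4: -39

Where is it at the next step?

The jumps are -1, -3, -9, -27 — a geometric progression with ratio 3.
step 5: -39 − 81 → -120

-120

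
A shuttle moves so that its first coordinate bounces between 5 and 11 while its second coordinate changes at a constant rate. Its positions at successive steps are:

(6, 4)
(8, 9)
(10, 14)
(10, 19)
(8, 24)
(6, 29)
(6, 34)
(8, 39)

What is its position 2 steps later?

(10, 49)

The first coordinate reflects between 5 and 11, moving 2 per step.
  step 8: 8 → 10
  step 9: 10 → 10
The second coordinate changes by +5 each step: at step 9 it is 49.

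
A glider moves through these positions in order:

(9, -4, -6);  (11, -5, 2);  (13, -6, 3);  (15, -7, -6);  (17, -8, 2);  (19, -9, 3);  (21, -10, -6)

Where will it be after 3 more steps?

(27, -13, -6)

The first coordinate changes by +2 each step, so at step 9 it is 9 + 9·(2) = 27.
The second coordinate changes by -1 each step, so at step 9 it is -4 + 9·(-1) = -13.
The third coordinate repeats the cycle [-6, 2, 3] with period 3; step 9 mod 3 = 0, giving -6.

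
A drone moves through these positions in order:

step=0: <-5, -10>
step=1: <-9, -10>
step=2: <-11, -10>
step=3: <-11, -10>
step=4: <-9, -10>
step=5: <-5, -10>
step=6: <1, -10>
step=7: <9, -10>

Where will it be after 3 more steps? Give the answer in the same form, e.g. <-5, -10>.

<45, -10>

First differences are <-4, +0>, <-2, +0>, <+0, +0>, <+2, +0>, <+4, +0>, <+6, +0>, <+8, +0>; their common second difference is <+2, +0> (constant acceleration).
step 8: <9, -10> + <+10, +0> → <19, -10>
step 9: <19, -10> + <+12, +0> → <31, -10>
step 10: <31, -10> + <+14, +0> → <45, -10>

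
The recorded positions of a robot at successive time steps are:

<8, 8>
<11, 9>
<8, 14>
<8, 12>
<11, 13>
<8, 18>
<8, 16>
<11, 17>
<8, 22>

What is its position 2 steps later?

Differencing gives <+3, +1>, <-3, +5>, <+0, -2>, <+3, +1>, <-3, +5>, <+0, -2>, <+3, +1>, <-3, +5>. This is the pattern <+3, +1>, <-3, +5>, <+0, -2> repeated.
step 9: apply <+0, -2> → <8, 20>
step 10: apply <+3, +1> → <11, 21>

<11, 21>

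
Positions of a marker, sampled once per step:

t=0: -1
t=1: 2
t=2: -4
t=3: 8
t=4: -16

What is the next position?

Step-to-step displacements: +3, -6, +12, -24; each is -2× the previous.
step 5: -16 + 48 → 32

32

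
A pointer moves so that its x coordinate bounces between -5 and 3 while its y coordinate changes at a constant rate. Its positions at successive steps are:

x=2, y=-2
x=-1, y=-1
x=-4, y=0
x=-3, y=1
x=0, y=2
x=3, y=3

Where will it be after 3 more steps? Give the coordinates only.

The x coordinate travels 3 per step and bounces off the walls at -5 and 3.
  step 6: 3 → 0
  step 7: 0 → -3
  step 8: -3 → -4
The y coordinate changes by +1 each step: at step 8 it is 6.

x=-4, y=6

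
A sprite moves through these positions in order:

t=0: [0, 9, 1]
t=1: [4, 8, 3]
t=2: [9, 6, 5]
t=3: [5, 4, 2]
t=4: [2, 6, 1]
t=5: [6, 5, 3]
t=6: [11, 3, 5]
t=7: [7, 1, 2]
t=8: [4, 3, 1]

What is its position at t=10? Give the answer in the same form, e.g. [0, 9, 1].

Differencing gives [+4, -1, +2], [+5, -2, +2], [-4, -2, -3], [-3, +2, -1], [+4, -1, +2], [+5, -2, +2], [-4, -2, -3], [-3, +2, -1]. This is the pattern [+4, -1, +2], [+5, -2, +2], [-4, -2, -3], [-3, +2, -1] repeated.
step 9: apply [+4, -1, +2] → [8, 2, 3]
step 10: apply [+5, -2, +2] → [13, 0, 5]

[13, 0, 5]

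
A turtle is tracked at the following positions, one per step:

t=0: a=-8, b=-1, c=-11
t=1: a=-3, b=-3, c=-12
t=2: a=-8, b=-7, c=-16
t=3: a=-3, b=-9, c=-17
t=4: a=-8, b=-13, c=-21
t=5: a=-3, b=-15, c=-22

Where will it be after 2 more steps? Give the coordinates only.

The moves between consecutive positions are (+5, -2, -1), (-5, -4, -4), (+5, -2, -1), (-5, -4, -4), (+5, -2, -1); they repeat the 2-cycle [(+5, -2, -1), (-5, -4, -4)].
step 6: apply (-5, -4, -4) → a=-8, b=-19, c=-26
step 7: apply (+5, -2, -1) → a=-3, b=-21, c=-27

a=-3, b=-21, c=-27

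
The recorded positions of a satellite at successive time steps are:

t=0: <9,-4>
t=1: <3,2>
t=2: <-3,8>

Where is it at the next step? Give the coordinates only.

The position changes by <-6,+6> every step.
step 3: <-3,8> + <-6,+6> → <-9,14>

<-9,14>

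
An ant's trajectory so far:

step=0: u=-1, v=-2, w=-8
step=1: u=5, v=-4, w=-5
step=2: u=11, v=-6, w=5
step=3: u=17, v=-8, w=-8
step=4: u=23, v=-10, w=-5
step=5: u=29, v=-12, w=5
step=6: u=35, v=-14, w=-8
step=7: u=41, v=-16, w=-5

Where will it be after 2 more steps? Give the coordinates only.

U: linear, +6 per step → 53 at step 9.
V: linear, -2 per step → -20 at step 9.
W: cycles through -8, -5, 5 every 3 steps. Step 9 lands at position 0 of the cycle → -8.

u=53, v=-20, w=-8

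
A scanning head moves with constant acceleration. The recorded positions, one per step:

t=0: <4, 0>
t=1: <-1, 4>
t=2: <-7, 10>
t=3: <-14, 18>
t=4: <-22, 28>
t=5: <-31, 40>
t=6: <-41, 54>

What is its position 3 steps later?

<-77, 108>

First differences are <-5, +4>, <-6, +6>, <-7, +8>, <-8, +10>, <-9, +12>, <-10, +14>; their common second difference is <-1, +2> (constant acceleration).
step 7: <-41, 54> + <-11, +16> → <-52, 70>
step 8: <-52, 70> + <-12, +18> → <-64, 88>
step 9: <-64, 88> + <-13, +20> → <-77, 108>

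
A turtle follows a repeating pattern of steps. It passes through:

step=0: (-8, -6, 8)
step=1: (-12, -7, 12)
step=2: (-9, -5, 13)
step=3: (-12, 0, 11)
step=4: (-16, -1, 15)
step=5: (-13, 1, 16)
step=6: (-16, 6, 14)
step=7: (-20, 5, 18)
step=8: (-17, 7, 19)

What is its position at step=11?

(-21, 13, 22)

Step-to-step displacements: (-4, -1, +4), (+3, +2, +1), (-3, +5, -2), (-4, -1, +4), (+3, +2, +1), (-3, +5, -2), (-4, -1, +4), (+3, +2, +1) — a repeating cycle of length 3.
step 9: apply (-3, +5, -2) → (-20, 12, 17)
step 10: apply (-4, -1, +4) → (-24, 11, 21)
step 11: apply (+3, +2, +1) → (-21, 13, 22)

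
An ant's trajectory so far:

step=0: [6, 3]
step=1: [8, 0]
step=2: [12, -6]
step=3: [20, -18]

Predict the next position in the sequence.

Consecutive displacements [+2, -3], [+4, -6], [+8, -12] scale by a factor of 2 each step.
step 4: [20, -18] + [+16, -24] → [36, -42]

[36, -42]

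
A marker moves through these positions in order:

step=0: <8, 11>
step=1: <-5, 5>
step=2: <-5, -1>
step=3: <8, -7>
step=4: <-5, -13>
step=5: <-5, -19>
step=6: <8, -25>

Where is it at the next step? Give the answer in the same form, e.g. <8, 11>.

<-5, -31>

The first coordinate repeats the cycle [8, -5, -5] with period 3; step 7 mod 3 = 1, giving -5.
The second coordinate changes by -6 each step, so at step 7 it is 11 + 7·(-6) = -31.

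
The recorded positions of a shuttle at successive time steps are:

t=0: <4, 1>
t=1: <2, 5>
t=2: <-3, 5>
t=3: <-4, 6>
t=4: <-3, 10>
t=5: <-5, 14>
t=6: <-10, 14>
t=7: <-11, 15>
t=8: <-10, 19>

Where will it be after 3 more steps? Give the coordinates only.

<-18, 24>

Differencing gives <-2, +4>, <-5, +0>, <-1, +1>, <+1, +4>, <-2, +4>, <-5, +0>, <-1, +1>, <+1, +4>. This is the pattern <-2, +4>, <-5, +0>, <-1, +1>, <+1, +4> repeated.
step 9: apply <-2, +4> → <-12, 23>
step 10: apply <-5, +0> → <-17, 23>
step 11: apply <-1, +1> → <-18, 24>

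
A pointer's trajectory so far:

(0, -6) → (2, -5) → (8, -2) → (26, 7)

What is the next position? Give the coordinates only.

Step-to-step displacements: (+2, +1), (+6, +3), (+18, +9); each is 3× the previous.
step 4: (26, 7) + (+54, +27) → (80, 34)

(80, 34)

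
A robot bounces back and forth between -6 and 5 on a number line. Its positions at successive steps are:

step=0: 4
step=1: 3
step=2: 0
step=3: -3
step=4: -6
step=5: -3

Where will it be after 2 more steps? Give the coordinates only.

The value travels 3 per step and bounces off the walls at -6 and 5.
  step 6: -3 → 0
  step 7: 0 → 3

3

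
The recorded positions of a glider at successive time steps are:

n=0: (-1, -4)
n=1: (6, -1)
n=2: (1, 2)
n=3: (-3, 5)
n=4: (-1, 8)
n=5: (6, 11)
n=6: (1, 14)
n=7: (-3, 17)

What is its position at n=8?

The first coordinate repeats the cycle [-1, 6, 1, -3] with period 4; step 8 mod 4 = 0, giving -1.
The second coordinate changes by +3 each step, so at step 8 it is -4 + 8·(3) = 20.

(-1, 20)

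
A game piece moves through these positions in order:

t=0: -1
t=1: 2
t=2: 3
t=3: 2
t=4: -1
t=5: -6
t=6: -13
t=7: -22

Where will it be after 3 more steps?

First differences are +3, +1, -1, -3, -5, -7, -9; their common second difference is -2 (constant acceleration).
step 8: -22 − 11 → -33
step 9: -33 − 13 → -46
step 10: -46 − 15 → -61

-61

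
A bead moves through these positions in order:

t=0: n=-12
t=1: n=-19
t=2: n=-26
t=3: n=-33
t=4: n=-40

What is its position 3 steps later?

The position changes by -7 every step.
step 5: -40 − 7 → n=-47
step 6: -47 − 7 → n=-54
step 7: -54 − 7 → n=-61

n=-61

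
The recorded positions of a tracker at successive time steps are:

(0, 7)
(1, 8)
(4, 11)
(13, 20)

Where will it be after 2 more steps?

(121, 128)

Step-to-step displacements: (+1, +1), (+3, +3), (+9, +9); each is 3× the previous.
step 4: (13, 20) + (+27, +27) → (40, 47)
step 5: (40, 47) + (+81, +81) → (121, 128)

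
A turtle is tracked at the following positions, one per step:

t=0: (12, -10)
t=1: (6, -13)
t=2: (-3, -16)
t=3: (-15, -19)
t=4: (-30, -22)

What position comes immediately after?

Taking differences between consecutive positions: (-6, -3), (-9, -3), (-12, -3), (-15, -3). These grow by (-3, +0) each step.
step 5: (-30, -22) + (-18, -3) → (-48, -25)

(-48, -25)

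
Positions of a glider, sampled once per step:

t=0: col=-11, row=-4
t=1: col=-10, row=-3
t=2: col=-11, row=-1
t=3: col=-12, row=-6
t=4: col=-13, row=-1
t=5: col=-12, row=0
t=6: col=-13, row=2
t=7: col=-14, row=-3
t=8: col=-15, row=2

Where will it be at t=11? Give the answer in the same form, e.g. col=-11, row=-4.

col=-16, row=0

Differencing gives (+1,+1), (-1,+2), (-1,-5), (-1,+5), (+1,+1), (-1,+2), (-1,-5), (-1,+5). This is the pattern (+1,+1), (-1,+2), (-1,-5), (-1,+5) repeated.
step 9: apply (+1,+1) → col=-14, row=3
step 10: apply (-1,+2) → col=-15, row=5
step 11: apply (-1,-5) → col=-16, row=0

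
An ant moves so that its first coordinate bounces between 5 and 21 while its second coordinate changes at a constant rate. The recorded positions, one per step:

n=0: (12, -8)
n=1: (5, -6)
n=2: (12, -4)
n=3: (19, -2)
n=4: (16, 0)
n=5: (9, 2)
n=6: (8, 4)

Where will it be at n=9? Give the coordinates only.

The first coordinate travels 7 per step and bounces off the walls at 5 and 21.
  step 7: 8 → 15
  step 8: 15 → 20
  step 9: 20 → 13
The second coordinate changes by +2 each step: at step 9 it is 10.

(13, 10)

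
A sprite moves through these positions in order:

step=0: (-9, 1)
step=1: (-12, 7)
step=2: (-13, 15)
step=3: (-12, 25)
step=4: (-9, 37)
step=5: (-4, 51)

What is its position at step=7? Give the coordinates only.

Successive displacements: (-3, +6), (-1, +8), (+1, +10), (+3, +12), (+5, +14) — each changes by (+2, +2).
step 6: (-4, 51) + (+7, +16) → (3, 67)
step 7: (3, 67) + (+9, +18) → (12, 85)

(12, 85)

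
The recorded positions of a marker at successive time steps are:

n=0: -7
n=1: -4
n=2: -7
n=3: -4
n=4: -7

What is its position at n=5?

Consecutive displacements +3, -3, +3, -3 scale by a factor of -1 each step.
step 5: -7 + 3 → -4

-4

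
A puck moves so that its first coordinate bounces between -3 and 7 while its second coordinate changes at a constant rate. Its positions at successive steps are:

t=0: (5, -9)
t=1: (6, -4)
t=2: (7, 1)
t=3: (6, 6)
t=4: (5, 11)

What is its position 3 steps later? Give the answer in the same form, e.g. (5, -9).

The first coordinate reflects between -3 and 7, moving 1 per step.
  step 5: 5 → 4
  step 6: 4 → 3
  step 7: 3 → 2
The second coordinate changes by +5 each step: at step 7 it is 26.

(2, 26)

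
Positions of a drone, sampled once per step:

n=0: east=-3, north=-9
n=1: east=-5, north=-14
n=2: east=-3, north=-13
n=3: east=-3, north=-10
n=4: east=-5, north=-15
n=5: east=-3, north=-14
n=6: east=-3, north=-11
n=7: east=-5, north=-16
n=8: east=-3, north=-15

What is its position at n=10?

Step-to-step displacements: (-2, -5), (+2, +1), (+0, +3), (-2, -5), (+2, +1), (+0, +3), (-2, -5), (+2, +1) — a repeating cycle of length 3.
step 9: apply (+0, +3) → east=-3, north=-12
step 10: apply (-2, -5) → east=-5, north=-17

east=-5, north=-17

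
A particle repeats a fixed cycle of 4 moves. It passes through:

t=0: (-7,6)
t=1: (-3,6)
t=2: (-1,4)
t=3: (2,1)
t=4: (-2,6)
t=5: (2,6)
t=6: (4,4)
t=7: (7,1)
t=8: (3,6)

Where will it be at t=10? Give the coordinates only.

Differencing gives (+4,+0), (+2,-2), (+3,-3), (-4,+5), (+4,+0), (+2,-2), (+3,-3), (-4,+5). This is the pattern (+4,+0), (+2,-2), (+3,-3), (-4,+5) repeated.
step 9: apply (+4,+0) → (7,6)
step 10: apply (+2,-2) → (9,4)

(9,4)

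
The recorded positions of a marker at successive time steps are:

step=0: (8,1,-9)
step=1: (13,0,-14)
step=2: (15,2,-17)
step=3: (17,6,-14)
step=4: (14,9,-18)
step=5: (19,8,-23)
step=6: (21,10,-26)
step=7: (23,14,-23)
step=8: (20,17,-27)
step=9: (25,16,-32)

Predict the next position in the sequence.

(27,18,-35)

The moves between consecutive positions are (+5,-1,-5), (+2,+2,-3), (+2,+4,+3), (-3,+3,-4), (+5,-1,-5), (+2,+2,-3), (+2,+4,+3), (-3,+3,-4), (+5,-1,-5); they repeat the 4-cycle [(+5,-1,-5), (+2,+2,-3), (+2,+4,+3), (-3,+3,-4)].
step 10: apply (+2,+2,-3) → (27,18,-35)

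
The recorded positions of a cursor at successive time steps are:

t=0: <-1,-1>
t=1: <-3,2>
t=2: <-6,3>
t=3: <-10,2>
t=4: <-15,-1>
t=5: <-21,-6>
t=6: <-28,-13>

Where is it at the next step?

First differences are <-2,+3>, <-3,+1>, <-4,-1>, <-5,-3>, <-6,-5>, <-7,-7>; their common second difference is <-1,-2> (constant acceleration).
step 7: <-28,-13> + <-8,-9> → <-36,-22>

<-36,-22>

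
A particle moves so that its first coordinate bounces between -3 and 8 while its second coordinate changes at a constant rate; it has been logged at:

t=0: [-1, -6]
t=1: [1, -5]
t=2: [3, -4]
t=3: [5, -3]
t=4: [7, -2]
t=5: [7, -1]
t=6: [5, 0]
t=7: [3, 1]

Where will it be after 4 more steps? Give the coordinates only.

[-1, 5]

The first coordinate reflects between -3 and 8, moving 2 per step.
  step 8: 3 → 1
  step 9: 1 → -1
  step 10: -1 → -3
  step 11: -3 → -1
The second coordinate changes by +1 each step: at step 11 it is 5.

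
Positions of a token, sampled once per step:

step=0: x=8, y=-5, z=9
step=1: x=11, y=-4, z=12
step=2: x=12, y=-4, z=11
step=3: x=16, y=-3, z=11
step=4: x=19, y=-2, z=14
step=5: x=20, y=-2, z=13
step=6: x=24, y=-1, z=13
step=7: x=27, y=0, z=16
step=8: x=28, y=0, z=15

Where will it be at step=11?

The moves between consecutive positions are (+3, +1, +3), (+1, +0, -1), (+4, +1, +0), (+3, +1, +3), (+1, +0, -1), (+4, +1, +0), (+3, +1, +3), (+1, +0, -1); they repeat the 3-cycle [(+3, +1, +3), (+1, +0, -1), (+4, +1, +0)].
step 9: apply (+4, +1, +0) → x=32, y=1, z=15
step 10: apply (+3, +1, +3) → x=35, y=2, z=18
step 11: apply (+1, +0, -1) → x=36, y=2, z=17

x=36, y=2, z=17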